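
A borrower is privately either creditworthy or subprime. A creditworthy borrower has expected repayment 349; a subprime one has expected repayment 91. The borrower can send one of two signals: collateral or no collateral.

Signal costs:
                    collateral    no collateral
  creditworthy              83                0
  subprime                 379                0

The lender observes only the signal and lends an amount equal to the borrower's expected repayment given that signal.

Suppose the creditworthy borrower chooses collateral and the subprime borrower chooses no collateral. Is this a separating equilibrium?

Yes

Under separation the lender infers type exactly: collateral → creditworthy (pays 349), no collateral → subprime (pays 91).
Creditworthy: collateral gives 349 − 83 = 266; no collateral gives 91 − 0 = 91. No deviation. ✓
Subprime: no collateral gives 91 − 0 = 91; collateral gives 349 − 379 = -30. No deviation. ✓
Neither type gains from mimicking the other.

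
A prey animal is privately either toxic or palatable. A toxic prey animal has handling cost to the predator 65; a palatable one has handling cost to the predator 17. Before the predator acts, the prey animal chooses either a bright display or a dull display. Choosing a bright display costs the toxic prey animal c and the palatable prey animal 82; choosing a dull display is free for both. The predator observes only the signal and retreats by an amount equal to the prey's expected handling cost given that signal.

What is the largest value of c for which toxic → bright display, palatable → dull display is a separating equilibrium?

Under separation: bright display → toxic (pays 65); dull display → palatable (pays 17).
Palatable: 17 − 0 = 17 ≥ 65 − 82 = -17. Holds regardless of c. ✓
Toxic: 65 − c ≥ 17 − 0, so c ≤ 65 − 17 = 48.

48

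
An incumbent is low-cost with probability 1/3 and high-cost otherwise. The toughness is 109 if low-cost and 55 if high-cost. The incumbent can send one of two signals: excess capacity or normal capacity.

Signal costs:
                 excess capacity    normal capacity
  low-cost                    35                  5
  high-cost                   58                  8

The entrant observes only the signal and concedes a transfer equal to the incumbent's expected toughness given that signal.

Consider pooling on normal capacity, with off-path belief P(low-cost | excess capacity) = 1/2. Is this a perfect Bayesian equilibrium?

On the equilibrium path (normal capacity) the entrant holds the prior 1/3 and pays 1/3·109 + 2/3·55 = 73. Off-path (excess capacity) belief 1/2 gives 1/2·109 + 1/2·55 = 82.
Low-cost: normal capacity gives 73 − 5 = 68; excess capacity gives 82 − 35 = 47. Stays. ✓
High-cost: normal capacity gives 73 − 8 = 65; excess capacity gives 82 − 58 = 24. Stays. ✓
Beliefs are Bayes-consistent on-path and both types best-respond.

Yes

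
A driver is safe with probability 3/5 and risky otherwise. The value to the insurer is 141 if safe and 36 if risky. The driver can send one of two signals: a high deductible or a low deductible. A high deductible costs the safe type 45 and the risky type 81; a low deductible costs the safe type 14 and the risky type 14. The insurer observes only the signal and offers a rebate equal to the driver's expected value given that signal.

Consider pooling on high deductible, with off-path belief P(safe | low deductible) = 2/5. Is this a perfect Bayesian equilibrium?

At the pooled signal (high deductible) the insurer holds the prior 3/5 and pays 3/5·141 + 2/5·36 = 99. Off-path (low deductible) belief 2/5 gives 2/5·141 + 3/5·36 = 78.
Safe: high deductible gives 99 − 45 = 54; low deductible gives 78 − 14 = 64. Deviates. ✗
Risky: high deductible gives 99 − 81 = 18; low deductible gives 78 − 14 = 64. Deviates. ✗

No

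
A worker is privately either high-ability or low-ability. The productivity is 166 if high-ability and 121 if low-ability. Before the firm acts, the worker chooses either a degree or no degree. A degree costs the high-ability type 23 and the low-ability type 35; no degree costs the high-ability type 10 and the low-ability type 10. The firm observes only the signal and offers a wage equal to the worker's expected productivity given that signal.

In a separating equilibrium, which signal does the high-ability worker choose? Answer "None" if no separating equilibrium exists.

None

Try high-ability → degree, low-ability → no degree:
  Under separation the firm infers type exactly: degree → high-ability (pays 166), no degree → low-ability (pays 121).
  High-ability: degree gives 166 − 23 = 143; no degree gives 121 − 10 = 111. No deviation. ✓
  Low-ability: no degree gives 121 − 10 = 111; degree gives 166 − 35 = 131. Would deviate. ✗
Try high-ability → no degree, low-ability → degree:
  Under separation the firm infers type exactly: no degree → high-ability (pays 166), degree → low-ability (pays 121).
  High-ability: no degree gives 166 − 10 = 156; degree gives 121 − 23 = 98. No deviation. ✓
  Low-ability: degree gives 121 − 35 = 86; no degree gives 166 − 10 = 156. Would deviate. ✗
Neither assignment is incentive-compatible.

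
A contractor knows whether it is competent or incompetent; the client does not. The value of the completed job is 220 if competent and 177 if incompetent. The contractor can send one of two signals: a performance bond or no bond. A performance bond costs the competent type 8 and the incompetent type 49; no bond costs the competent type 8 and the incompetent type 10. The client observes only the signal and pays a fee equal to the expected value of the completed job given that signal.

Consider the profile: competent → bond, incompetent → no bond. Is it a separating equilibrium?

No

If types separate, bond earns payment 220 and no bond earns 177.
Competent: bond gives 220 − 8 = 212; no bond gives 177 − 8 = 169. No deviation. ✓
Incompetent: no bond gives 177 − 10 = 167; bond gives 220 − 49 = 171. Would deviate. ✗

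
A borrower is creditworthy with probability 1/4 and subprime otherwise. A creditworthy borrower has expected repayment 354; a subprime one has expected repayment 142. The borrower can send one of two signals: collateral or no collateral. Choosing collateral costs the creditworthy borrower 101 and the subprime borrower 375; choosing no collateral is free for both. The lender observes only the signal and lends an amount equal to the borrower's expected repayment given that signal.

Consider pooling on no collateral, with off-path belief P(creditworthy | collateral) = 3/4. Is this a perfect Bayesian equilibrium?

No

At the pooled signal (no collateral) the lender holds the prior 1/4 and pays 1/4·354 + 3/4·142 = 195. Off-path (collateral) belief 3/4 gives 3/4·354 + 1/4·142 = 301.
Creditworthy: no collateral gives 195 − 0 = 195; collateral gives 301 − 101 = 200. Deviates. ✗
Subprime: no collateral gives 195 − 0 = 195; collateral gives 301 − 375 = -74. Stays. ✓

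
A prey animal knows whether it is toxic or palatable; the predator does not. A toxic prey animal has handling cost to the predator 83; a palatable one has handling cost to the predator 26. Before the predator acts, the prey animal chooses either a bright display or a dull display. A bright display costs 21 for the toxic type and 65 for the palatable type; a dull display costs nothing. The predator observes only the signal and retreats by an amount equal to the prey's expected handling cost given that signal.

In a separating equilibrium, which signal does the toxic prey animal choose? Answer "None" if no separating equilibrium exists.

Try toxic → bright display, palatable → dull display:
  If types separate, bright display earns payment 83 and dull display earns 26.
  Toxic: bright display gives 83 − 21 = 62; dull display gives 26 − 0 = 26. No deviation. ✓
  Palatable: dull display gives 26 − 0 = 26; bright display gives 83 − 65 = 18. No deviation. ✓
Both hold — the toxic type sends bright display.

bright display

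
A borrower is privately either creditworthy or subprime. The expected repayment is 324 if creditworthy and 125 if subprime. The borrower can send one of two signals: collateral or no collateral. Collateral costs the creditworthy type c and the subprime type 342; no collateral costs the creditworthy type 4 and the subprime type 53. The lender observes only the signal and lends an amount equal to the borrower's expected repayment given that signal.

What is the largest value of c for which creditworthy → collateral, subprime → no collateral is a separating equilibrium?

Under separation: collateral → creditworthy (pays 324); no collateral → subprime (pays 125).
Subprime: 125 − 53 = 72 ≥ 324 − 342 = -18. Holds regardless of c. ✓
Creditworthy: 324 − c ≥ 125 − 4, so c ≤ 324 − 121 = 203.

203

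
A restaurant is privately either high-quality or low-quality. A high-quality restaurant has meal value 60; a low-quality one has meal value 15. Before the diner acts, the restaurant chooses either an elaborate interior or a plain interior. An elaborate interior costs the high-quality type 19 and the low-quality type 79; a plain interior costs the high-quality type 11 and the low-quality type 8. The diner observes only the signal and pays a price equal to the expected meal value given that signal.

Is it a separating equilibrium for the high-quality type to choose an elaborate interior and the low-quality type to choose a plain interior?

Yes

Under separation the diner infers type exactly: elaborate interior → high-quality (pays 60), plain interior → low-quality (pays 15).
High-quality: elaborate interior gives 60 − 19 = 41; plain interior gives 15 − 11 = 4. No deviation. ✓
Low-quality: plain interior gives 15 − 8 = 7; elaborate interior gives 60 − 79 = -19. No deviation. ✓
Neither type gains from mimicking the other.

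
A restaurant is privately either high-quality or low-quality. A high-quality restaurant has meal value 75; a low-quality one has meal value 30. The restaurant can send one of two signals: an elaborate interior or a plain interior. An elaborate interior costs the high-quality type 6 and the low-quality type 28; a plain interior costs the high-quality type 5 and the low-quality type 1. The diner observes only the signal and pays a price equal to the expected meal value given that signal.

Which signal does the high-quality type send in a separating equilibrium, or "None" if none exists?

Try high-quality → elaborate interior, low-quality → plain interior:
  If types separate, elaborate interior earns payment 75 and plain interior earns 30.
  High-quality: elaborate interior gives 75 − 6 = 69; plain interior gives 30 − 5 = 25. No deviation. ✓
  Low-quality: plain interior gives 30 − 1 = 29; elaborate interior gives 75 − 28 = 47. Would deviate. ✗
Try high-quality → plain interior, low-quality → elaborate interior:
  If types separate, plain interior earns payment 75 and elaborate interior earns 30.
  High-quality: plain interior gives 75 − 5 = 70; elaborate interior gives 30 − 6 = 24. No deviation. ✓
  Low-quality: elaborate interior gives 30 − 28 = 2; plain interior gives 75 − 1 = 74. Would deviate. ✗
Neither assignment is incentive-compatible.

None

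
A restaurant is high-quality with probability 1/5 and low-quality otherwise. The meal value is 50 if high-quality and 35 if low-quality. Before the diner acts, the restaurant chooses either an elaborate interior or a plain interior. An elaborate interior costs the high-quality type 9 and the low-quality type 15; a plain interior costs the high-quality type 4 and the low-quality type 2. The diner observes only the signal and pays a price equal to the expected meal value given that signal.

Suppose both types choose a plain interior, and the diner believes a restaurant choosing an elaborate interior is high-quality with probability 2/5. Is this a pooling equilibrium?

At the pooled signal (plain interior) the diner holds the prior 1/5 and pays 1/5·50 + 4/5·35 = 38. Off-path (elaborate interior) belief 2/5 gives 2/5·50 + 3/5·35 = 41.
High-quality: plain interior gives 38 − 4 = 34; elaborate interior gives 41 − 9 = 32. Stays. ✓
Low-quality: plain interior gives 38 − 2 = 36; elaborate interior gives 41 − 15 = 26. Stays. ✓

Yes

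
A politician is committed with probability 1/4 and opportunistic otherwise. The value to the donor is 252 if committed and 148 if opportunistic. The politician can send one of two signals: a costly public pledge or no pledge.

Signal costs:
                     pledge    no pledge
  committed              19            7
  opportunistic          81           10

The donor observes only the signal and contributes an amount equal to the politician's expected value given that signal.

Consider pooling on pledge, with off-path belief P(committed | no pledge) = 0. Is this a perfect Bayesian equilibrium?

At the pooled signal (pledge) the donor holds the prior 1/4 and pays 1/4·252 + 3/4·148 = 174. Off-path (no pledge) belief 0 gives 0·252 + 1·148 = 148.
Committed: pledge gives 174 − 19 = 155; no pledge gives 148 − 7 = 141. Stays. ✓
Opportunistic: pledge gives 174 − 81 = 93; no pledge gives 148 − 10 = 138. Deviates. ✗

No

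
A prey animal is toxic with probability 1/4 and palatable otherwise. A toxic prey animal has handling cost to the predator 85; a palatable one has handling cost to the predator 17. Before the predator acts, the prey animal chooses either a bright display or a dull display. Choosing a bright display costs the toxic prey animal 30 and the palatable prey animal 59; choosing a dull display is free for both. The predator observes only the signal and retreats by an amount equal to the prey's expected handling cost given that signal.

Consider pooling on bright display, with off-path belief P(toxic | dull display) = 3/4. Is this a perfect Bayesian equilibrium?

At the pooled signal (bright display) the predator holds the prior 1/4 and pays 1/4·85 + 3/4·17 = 34. Off-path (dull display) belief 3/4 gives 3/4·85 + 1/4·17 = 68.
Toxic: bright display gives 34 − 30 = 4; dull display gives 68 − 0 = 68. Deviates. ✗
Palatable: bright display gives 34 − 59 = -25; dull display gives 68 − 0 = 68. Deviates. ✗

No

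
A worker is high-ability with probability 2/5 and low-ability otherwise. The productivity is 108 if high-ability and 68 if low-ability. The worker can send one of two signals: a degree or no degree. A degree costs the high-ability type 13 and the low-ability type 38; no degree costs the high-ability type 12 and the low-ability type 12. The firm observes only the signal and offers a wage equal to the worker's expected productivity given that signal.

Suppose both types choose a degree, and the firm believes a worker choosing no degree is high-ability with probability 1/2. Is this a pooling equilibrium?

On the equilibrium path (degree) the firm holds the prior 2/5 and pays 2/5·108 + 3/5·68 = 84. Off-path (no degree) belief 1/2 gives 1/2·108 + 1/2·68 = 88.
High-ability: degree gives 84 − 13 = 71; no degree gives 88 − 12 = 76. Deviates. ✗
Low-ability: degree gives 84 − 38 = 46; no degree gives 88 − 12 = 76. Deviates. ✗

No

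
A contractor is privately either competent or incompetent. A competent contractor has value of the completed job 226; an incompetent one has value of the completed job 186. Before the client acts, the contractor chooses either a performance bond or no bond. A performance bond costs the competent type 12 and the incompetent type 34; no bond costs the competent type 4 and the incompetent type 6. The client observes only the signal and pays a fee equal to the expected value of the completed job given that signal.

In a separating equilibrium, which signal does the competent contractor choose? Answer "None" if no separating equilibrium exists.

None

Try competent → bond, incompetent → no bond:
  If types separate, bond earns payment 226 and no bond earns 186.
  Competent: bond gives 226 − 12 = 214; no bond gives 186 − 4 = 182. No deviation. ✓
  Incompetent: no bond gives 186 − 6 = 180; bond gives 226 − 34 = 192. Would deviate. ✗
Try competent → no bond, incompetent → bond:
  If types separate, no bond earns payment 226 and bond earns 186.
  Competent: no bond gives 226 − 4 = 222; bond gives 186 − 12 = 174. No deviation. ✓
  Incompetent: bond gives 186 − 34 = 152; no bond gives 226 − 6 = 220. Would deviate. ✗
Neither assignment is incentive-compatible.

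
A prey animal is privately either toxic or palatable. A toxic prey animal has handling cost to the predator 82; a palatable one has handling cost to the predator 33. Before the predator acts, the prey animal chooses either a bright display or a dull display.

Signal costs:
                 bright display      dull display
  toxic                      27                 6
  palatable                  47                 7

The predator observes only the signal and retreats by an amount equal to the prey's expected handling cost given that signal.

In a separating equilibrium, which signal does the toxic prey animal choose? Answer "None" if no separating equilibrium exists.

Try toxic → bright display, palatable → dull display:
  If types separate, bright display earns payment 82 and dull display earns 33.
  Toxic: bright display gives 82 − 27 = 55; dull display gives 33 − 6 = 27. No deviation. ✓
  Palatable: dull display gives 33 − 7 = 26; bright display gives 82 − 47 = 35. Would deviate. ✗
Try toxic → dull display, palatable → bright display:
  If types separate, dull display earns payment 82 and bright display earns 33.
  Toxic: dull display gives 82 − 6 = 76; bright display gives 33 − 27 = 6. No deviation. ✓
  Palatable: bright display gives 33 − 47 = -14; dull display gives 82 − 7 = 75. Would deviate. ✗
Neither assignment is incentive-compatible.

None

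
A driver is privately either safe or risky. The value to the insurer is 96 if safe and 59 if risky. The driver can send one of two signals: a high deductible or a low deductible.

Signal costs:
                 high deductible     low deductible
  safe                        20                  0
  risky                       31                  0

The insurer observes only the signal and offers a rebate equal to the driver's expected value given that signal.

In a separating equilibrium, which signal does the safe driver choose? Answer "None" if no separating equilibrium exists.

Try safe → high deductible, risky → low deductible:
  If types separate, high deductible earns payment 96 and low deductible earns 59.
  Safe: high deductible gives 96 − 20 = 76; low deductible gives 59 − 0 = 59. No deviation. ✓
  Risky: low deductible gives 59 − 0 = 59; high deductible gives 96 − 31 = 65. Would deviate. ✗
Try safe → low deductible, risky → high deductible:
  If types separate, low deductible earns payment 96 and high deductible earns 59.
  Safe: low deductible gives 96 − 0 = 96; high deductible gives 59 − 20 = 39. No deviation. ✓
  Risky: high deductible gives 59 − 31 = 28; low deductible gives 96 − 0 = 96. Would deviate. ✗
Neither assignment is incentive-compatible.

None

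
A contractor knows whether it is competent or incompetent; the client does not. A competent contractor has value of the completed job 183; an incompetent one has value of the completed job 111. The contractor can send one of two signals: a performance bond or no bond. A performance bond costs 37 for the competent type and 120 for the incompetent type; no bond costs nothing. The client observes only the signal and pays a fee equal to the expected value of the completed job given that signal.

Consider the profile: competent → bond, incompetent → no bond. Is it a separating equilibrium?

Under separation the client infers type exactly: bond → competent (pays 183), no bond → incompetent (pays 111).
Competent: bond gives 183 − 37 = 146; no bond gives 111 − 0 = 111. No deviation. ✓
Incompetent: no bond gives 111 − 0 = 111; bond gives 183 − 120 = 63. No deviation. ✓
Both incentive constraints hold.

Yes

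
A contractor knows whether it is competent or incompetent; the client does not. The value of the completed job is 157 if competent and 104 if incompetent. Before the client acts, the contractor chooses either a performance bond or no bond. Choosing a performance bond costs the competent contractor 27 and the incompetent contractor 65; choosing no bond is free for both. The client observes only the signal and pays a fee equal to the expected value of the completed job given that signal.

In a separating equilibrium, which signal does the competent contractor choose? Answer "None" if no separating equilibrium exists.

Try competent → bond, incompetent → no bond:
  If types separate, bond earns payment 157 and no bond earns 104.
  Competent: bond gives 157 − 27 = 130; no bond gives 104 − 0 = 104. No deviation. ✓
  Incompetent: no bond gives 104 − 0 = 104; bond gives 157 − 65 = 92. No deviation. ✓
Both hold — the competent type sends bond.

bond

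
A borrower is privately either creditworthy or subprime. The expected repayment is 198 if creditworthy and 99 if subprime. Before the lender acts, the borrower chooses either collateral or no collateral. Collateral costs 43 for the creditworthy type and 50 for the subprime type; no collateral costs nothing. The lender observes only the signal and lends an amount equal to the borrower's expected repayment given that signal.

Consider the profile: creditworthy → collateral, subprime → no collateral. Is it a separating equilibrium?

Under separation the lender infers type exactly: collateral → creditworthy (pays 198), no collateral → subprime (pays 99).
Creditworthy: collateral gives 198 − 43 = 155; no collateral gives 99 − 0 = 99. No deviation. ✓
Subprime: no collateral gives 99 − 0 = 99; collateral gives 198 − 50 = 148. Would deviate. ✗

No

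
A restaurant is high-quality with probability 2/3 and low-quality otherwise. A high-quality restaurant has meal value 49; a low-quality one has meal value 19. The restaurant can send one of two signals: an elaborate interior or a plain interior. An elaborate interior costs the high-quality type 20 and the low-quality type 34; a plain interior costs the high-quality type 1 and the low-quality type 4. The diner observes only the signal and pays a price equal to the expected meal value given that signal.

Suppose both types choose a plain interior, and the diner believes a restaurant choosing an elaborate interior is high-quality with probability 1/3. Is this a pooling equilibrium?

At the pooled signal (plain interior) the diner holds the prior 2/3 and pays 2/3·49 + 1/3·19 = 39. Off-path (elaborate interior) belief 1/3 gives 1/3·49 + 2/3·19 = 29.
High-quality: plain interior gives 39 − 1 = 38; elaborate interior gives 29 − 20 = 9. Stays. ✓
Low-quality: plain interior gives 39 − 4 = 35; elaborate interior gives 29 − 34 = -5. Stays. ✓

Yes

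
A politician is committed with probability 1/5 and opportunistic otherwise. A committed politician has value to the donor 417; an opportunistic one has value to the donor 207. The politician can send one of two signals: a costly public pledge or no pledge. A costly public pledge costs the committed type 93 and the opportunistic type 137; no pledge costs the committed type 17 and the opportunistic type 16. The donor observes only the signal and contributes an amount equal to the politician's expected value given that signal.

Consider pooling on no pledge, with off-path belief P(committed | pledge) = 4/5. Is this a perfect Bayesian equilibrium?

No

At the pooled signal (no pledge) the donor holds the prior 1/5 and pays 1/5·417 + 4/5·207 = 249. Off-path (pledge) belief 4/5 gives 4/5·417 + 1/5·207 = 375.
Committed: no pledge gives 249 − 17 = 232; pledge gives 375 − 93 = 282. Deviates. ✗
Opportunistic: no pledge gives 249 − 16 = 233; pledge gives 375 − 137 = 238. Deviates. ✗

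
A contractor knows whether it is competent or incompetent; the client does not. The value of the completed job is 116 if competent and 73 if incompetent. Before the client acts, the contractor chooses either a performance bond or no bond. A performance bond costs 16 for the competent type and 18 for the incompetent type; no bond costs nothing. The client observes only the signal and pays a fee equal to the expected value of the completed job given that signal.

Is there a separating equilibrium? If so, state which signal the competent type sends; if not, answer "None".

Try competent → bond, incompetent → no bond:
  If types separate, bond earns payment 116 and no bond earns 73.
  Competent: bond gives 116 − 16 = 100; no bond gives 73 − 0 = 73. No deviation. ✓
  Incompetent: no bond gives 73 − 0 = 73; bond gives 116 − 18 = 98. Would deviate. ✗
Try competent → no bond, incompetent → bond:
  If types separate, no bond earns payment 116 and bond earns 73.
  Competent: no bond gives 116 − 0 = 116; bond gives 73 − 16 = 57. No deviation. ✓
  Incompetent: bond gives 73 − 18 = 55; no bond gives 116 − 0 = 116. Would deviate. ✗
Neither assignment is incentive-compatible.

None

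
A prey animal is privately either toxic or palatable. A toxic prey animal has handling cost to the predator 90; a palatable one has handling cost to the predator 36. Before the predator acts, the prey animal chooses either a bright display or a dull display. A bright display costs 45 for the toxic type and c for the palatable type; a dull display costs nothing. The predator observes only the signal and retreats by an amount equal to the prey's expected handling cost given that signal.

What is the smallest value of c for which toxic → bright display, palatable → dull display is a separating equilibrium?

54

Under separation: bright display → toxic (pays 90); dull display → palatable (pays 36).
Toxic: 90 − 45 = 45 ≥ 36 − 0 = 36. Holds regardless of c. ✓
Palatable: 36 − 0 ≥ 90 − c, so c ≥ 90 − 36 = 54.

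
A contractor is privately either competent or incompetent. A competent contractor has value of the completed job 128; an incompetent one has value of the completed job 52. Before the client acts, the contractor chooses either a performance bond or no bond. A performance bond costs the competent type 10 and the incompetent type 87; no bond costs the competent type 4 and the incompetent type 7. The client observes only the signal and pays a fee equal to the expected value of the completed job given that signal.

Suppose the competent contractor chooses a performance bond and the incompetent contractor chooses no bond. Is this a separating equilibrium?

If types separate, bond earns payment 128 and no bond earns 52.
Competent: bond gives 128 − 10 = 118; no bond gives 52 − 4 = 48. No deviation. ✓
Incompetent: no bond gives 52 − 7 = 45; bond gives 128 − 87 = 41. No deviation. ✓
Both incentive constraints hold.

Yes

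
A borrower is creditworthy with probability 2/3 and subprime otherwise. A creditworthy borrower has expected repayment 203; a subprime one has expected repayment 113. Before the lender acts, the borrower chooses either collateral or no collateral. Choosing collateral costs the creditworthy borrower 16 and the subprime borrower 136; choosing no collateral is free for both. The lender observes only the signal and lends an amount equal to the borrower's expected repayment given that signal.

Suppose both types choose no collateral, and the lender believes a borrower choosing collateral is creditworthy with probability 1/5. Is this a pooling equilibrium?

On the equilibrium path (no collateral) the lender holds the prior 2/3 and pays 2/3·203 + 1/3·113 = 173. Off-path (collateral) belief 1/5 gives 1/5·203 + 4/5·113 = 131.
Creditworthy: no collateral gives 173 − 0 = 173; collateral gives 131 − 16 = 115. Stays. ✓
Subprime: no collateral gives 173 − 0 = 173; collateral gives 131 − 136 = -5. Stays. ✓
Beliefs are Bayes-consistent on-path and both types best-respond.

Yes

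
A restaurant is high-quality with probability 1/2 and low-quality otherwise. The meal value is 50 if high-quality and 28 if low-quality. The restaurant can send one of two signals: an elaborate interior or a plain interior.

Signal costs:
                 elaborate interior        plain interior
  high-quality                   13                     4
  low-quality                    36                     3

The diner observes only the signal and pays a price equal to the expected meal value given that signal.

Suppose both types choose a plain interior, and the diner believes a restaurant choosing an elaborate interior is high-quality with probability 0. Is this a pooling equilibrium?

At the pooled signal (plain interior) the diner holds the prior 1/2 and pays 1/2·50 + 1/2·28 = 39. Off-path (elaborate interior) belief 0 gives 0·50 + 1·28 = 28.
High-quality: plain interior gives 39 − 4 = 35; elaborate interior gives 28 − 13 = 15. Stays. ✓
Low-quality: plain interior gives 39 − 3 = 36; elaborate interior gives 28 − 36 = -8. Stays. ✓

Yes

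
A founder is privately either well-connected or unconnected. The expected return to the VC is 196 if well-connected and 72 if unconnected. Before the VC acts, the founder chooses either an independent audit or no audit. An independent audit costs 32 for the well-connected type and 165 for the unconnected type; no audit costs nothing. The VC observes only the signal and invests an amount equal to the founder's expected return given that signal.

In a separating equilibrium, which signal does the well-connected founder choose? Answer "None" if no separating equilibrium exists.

audit

Try well-connected → audit, unconnected → no audit:
  Under separation the VC infers type exactly: audit → well-connected (pays 196), no audit → unconnected (pays 72).
  Well-connected: audit gives 196 − 32 = 164; no audit gives 72 − 0 = 72. No deviation. ✓
  Unconnected: no audit gives 72 − 0 = 72; audit gives 196 − 165 = 31. No deviation. ✓
Both hold — the well-connected type sends audit.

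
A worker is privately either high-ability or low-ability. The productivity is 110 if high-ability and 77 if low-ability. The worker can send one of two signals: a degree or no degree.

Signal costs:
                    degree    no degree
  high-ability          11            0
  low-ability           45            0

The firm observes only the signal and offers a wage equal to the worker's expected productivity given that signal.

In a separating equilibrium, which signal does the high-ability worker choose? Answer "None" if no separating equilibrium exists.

Try high-ability → degree, low-ability → no degree:
  If types separate, degree earns payment 110 and no degree earns 77.
  High-ability: degree gives 110 − 11 = 99; no degree gives 77 − 0 = 77. No deviation. ✓
  Low-ability: no degree gives 77 − 0 = 77; degree gives 110 − 45 = 65. No deviation. ✓
Both hold — the high-ability type sends degree.

degree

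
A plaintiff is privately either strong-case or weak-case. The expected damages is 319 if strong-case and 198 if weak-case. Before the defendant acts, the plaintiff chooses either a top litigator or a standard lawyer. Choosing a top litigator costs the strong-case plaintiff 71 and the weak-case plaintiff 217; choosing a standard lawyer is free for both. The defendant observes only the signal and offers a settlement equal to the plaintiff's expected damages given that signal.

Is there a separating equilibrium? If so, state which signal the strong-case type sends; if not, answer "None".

top litigator

Try strong-case → top litigator, weak-case → standard lawyer:
  Under separation the defendant infers type exactly: top litigator → strong-case (pays 319), standard lawyer → weak-case (pays 198).
  Strong-case: top litigator gives 319 − 71 = 248; standard lawyer gives 198 − 0 = 198. No deviation. ✓
  Weak-case: standard lawyer gives 198 − 0 = 198; top litigator gives 319 − 217 = 102. No deviation. ✓
Both hold — the strong-case type sends top litigator.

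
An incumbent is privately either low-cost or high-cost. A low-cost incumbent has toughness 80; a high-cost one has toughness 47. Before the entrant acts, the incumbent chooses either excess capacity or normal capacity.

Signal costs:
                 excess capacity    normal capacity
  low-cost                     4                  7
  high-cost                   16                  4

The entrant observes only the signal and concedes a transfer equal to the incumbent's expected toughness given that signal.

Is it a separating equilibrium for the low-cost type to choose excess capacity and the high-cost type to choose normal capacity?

No

If types separate, excess capacity earns payment 80 and normal capacity earns 47.
Low-cost: excess capacity gives 80 − 4 = 76; normal capacity gives 47 − 7 = 40. No deviation. ✓
High-cost: normal capacity gives 47 − 4 = 43; excess capacity gives 80 − 16 = 64. Would deviate. ✗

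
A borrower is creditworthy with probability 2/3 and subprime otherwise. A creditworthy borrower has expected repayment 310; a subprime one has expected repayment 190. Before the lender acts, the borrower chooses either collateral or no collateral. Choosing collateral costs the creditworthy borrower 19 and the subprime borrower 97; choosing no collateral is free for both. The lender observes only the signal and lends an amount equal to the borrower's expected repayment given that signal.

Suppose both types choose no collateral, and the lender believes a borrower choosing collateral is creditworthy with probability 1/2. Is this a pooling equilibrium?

Yes

On the equilibrium path (no collateral) the lender holds the prior 2/3 and pays 2/3·310 + 1/3·190 = 270. Off-path (collateral) belief 1/2 gives 1/2·310 + 1/2·190 = 250.
Creditworthy: no collateral gives 270 − 0 = 270; collateral gives 250 − 19 = 231. Stays. ✓
Subprime: no collateral gives 270 − 0 = 270; collateral gives 250 − 97 = 153. Stays. ✓
Beliefs are Bayes-consistent on-path and both types best-respond.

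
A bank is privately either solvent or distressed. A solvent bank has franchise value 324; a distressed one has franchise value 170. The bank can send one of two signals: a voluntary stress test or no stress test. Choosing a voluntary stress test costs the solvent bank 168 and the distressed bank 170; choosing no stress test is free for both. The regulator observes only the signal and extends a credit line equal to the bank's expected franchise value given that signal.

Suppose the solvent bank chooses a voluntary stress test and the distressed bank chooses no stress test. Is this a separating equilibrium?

No

Under separation the regulator infers type exactly: stress test → solvent (pays 324), no stress test → distressed (pays 170).
Solvent: stress test gives 324 − 168 = 156; no stress test gives 170 − 0 = 170. Would deviate. ✗
Distressed: no stress test gives 170 − 0 = 170; stress test gives 324 − 170 = 154. No deviation. ✓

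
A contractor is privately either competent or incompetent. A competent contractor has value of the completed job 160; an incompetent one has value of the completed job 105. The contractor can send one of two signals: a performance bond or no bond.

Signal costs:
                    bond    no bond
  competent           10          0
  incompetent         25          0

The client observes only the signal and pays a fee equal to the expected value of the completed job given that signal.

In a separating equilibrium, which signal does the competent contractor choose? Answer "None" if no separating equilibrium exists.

None

Try competent → bond, incompetent → no bond:
  If types separate, bond earns payment 160 and no bond earns 105.
  Competent: bond gives 160 − 10 = 150; no bond gives 105 − 0 = 105. No deviation. ✓
  Incompetent: no bond gives 105 − 0 = 105; bond gives 160 − 25 = 135. Would deviate. ✗
Try competent → no bond, incompetent → bond:
  If types separate, no bond earns payment 160 and bond earns 105.
  Competent: no bond gives 160 − 0 = 160; bond gives 105 − 10 = 95. No deviation. ✓
  Incompetent: bond gives 105 − 25 = 80; no bond gives 160 − 0 = 160. Would deviate. ✗
Neither assignment is incentive-compatible.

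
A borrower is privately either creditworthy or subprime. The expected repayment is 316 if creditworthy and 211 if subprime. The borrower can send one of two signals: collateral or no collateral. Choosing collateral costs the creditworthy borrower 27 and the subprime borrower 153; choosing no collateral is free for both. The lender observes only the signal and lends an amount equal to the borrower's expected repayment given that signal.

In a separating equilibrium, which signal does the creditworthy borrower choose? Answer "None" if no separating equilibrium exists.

collateral

Try creditworthy → collateral, subprime → no collateral:
  If types separate, collateral earns payment 316 and no collateral earns 211.
  Creditworthy: collateral gives 316 − 27 = 289; no collateral gives 211 − 0 = 211. No deviation. ✓
  Subprime: no collateral gives 211 − 0 = 211; collateral gives 316 − 153 = 163. No deviation. ✓
Both hold — the creditworthy type sends collateral.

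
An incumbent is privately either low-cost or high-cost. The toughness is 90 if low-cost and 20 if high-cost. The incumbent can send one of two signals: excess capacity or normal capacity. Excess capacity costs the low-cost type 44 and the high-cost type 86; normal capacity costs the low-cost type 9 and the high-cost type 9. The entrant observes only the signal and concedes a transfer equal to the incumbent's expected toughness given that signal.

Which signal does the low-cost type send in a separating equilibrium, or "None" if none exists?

Try low-cost → excess capacity, high-cost → normal capacity:
  Under separation the entrant infers type exactly: excess capacity → low-cost (pays 90), normal capacity → high-cost (pays 20).
  Low-cost: excess capacity gives 90 − 44 = 46; normal capacity gives 20 − 9 = 11. No deviation. ✓
  High-cost: normal capacity gives 20 − 9 = 11; excess capacity gives 90 − 86 = 4. No deviation. ✓
Both hold — the low-cost type sends excess capacity.

excess capacity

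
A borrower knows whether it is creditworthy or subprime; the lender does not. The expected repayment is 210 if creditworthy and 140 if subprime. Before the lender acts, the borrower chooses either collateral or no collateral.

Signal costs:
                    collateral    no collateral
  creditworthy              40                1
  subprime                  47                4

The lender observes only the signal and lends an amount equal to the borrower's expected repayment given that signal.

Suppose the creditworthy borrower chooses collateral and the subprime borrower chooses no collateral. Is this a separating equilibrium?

If types separate, collateral earns payment 210 and no collateral earns 140.
Creditworthy: collateral gives 210 − 40 = 170; no collateral gives 140 − 1 = 139. No deviation. ✓
Subprime: no collateral gives 140 − 4 = 136; collateral gives 210 − 47 = 163. Would deviate. ✗

No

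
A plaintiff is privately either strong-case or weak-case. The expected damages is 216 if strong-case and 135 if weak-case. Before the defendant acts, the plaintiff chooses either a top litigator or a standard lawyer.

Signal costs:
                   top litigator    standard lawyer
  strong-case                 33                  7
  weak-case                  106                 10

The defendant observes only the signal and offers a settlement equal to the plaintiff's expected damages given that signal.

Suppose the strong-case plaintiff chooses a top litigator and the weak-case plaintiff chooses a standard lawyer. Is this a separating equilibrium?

Yes

Under separation the defendant infers type exactly: top litigator → strong-case (pays 216), standard lawyer → weak-case (pays 135).
Strong-case: top litigator gives 216 − 33 = 183; standard lawyer gives 135 − 7 = 128. No deviation. ✓
Weak-case: standard lawyer gives 135 − 10 = 125; top litigator gives 216 − 106 = 110. No deviation. ✓
Neither type gains from mimicking the other.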